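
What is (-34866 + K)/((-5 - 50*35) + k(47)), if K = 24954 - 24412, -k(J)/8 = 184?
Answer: 34324/3227 ≈ 10.637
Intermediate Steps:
k(J) = -1472 (k(J) = -8*184 = -1472)
K = 542
(-34866 + K)/((-5 - 50*35) + k(47)) = (-34866 + 542)/((-5 - 50*35) - 1472) = -34324/((-5 - 1750) - 1472) = -34324/(-1755 - 1472) = -34324/(-3227) = -34324*(-1/3227) = 34324/3227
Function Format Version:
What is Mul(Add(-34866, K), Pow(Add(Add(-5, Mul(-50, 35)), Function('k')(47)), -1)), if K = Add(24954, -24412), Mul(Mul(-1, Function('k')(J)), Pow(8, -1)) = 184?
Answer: Rational(34324, 3227) ≈ 10.637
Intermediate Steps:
Function('k')(J) = -1472 (Function('k')(J) = Mul(-8, 184) = -1472)
K = 542
Mul(Add(-34866, K), Pow(Add(Add(-5, Mul(-50, 35)), Function('k')(47)), -1)) = Mul(Add(-34866, 542), Pow(Add(Add(-5, Mul(-50, 35)), -1472), -1)) = Mul(-34324, Pow(Add(Add(-5, -1750), -1472), -1)) = Mul(-34324, Pow(Add(-1755, -1472), -1)) = Mul(-34324, Pow(-3227, -1)) = Mul(-34324, Rational(-1, 3227)) = Rational(34324, 3227)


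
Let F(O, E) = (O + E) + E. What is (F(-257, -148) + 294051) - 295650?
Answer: -2152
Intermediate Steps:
F(O, E) = O + 2*E (F(O, E) = (E + O) + E = O + 2*E)
(F(-257, -148) + 294051) - 295650 = ((-257 + 2*(-148)) + 294051) - 295650 = ((-257 - 296) + 294051) - 295650 = (-553 + 294051) - 295650 = 293498 - 295650 = -2152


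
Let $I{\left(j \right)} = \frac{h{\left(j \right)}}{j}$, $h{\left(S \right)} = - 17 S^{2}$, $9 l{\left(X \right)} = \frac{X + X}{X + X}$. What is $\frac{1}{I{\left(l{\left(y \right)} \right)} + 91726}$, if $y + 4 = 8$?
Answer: $\frac{9}{825517} \approx 1.0902 \cdot 10^{-5}$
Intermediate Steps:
$y = 4$ ($y = -4 + 8 = 4$)
$l{\left(X \right)} = \frac{1}{9}$ ($l{\left(X \right)} = \frac{\left(X + X\right) \frac{1}{X + X}}{9} = \frac{2 X \frac{1}{2 X}}{9} = \frac{1}{9} \cdot 1 = \frac{1}{9}$)
$I{\left(j \right)} = - 17 j$ ($I{\left(j \right)} = \frac{\left(-17\right) j^{2}}{j} = - 17 j$)
$\frac{1}{I{\left(l{\left(y \right)} \right)} + 91726} = \frac{1}{\left(-17\right) \frac{1}{9} + 91726} = \frac{1}{- \frac{17}{9} + 91726} = \frac{1}{\frac{825517}{9}} = \frac{9}{825517}$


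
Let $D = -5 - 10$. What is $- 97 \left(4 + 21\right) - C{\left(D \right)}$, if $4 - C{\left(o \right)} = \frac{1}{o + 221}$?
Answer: $- \frac{500373}{206} \approx -2429.0$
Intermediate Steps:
$D = -15$ ($D = -5 - 10 = -15$)
$C{\left(o \right)} = 4 - \frac{1}{221 + o}$ ($C{\left(o \right)} = 4 - \frac{1}{o + 221} = 4 - \frac{1}{221 + o}$)
$- 97 \left(4 + 21\right) - C{\left(D \right)} = - 97 \left(4 + 21\right) - \frac{883 + 4 \left(-15\right)}{221 - 15} = \left(-97\right) 25 - \frac{883 - 60}{206} = -2425 - \frac{1}{206} \cdot 823 = -2425 - \frac{823}{206} = - \frac{500373}{206}$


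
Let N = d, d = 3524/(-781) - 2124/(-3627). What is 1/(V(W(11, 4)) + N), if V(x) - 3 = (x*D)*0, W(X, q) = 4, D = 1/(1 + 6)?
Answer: -314743/291627 ≈ -1.0793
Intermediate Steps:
D = ⅐ (D = 1/7 = ⅐ ≈ 0.14286)
d = -1235856/314743 (d = 3524*(-1/781) - 2124*(-1/3627) = -3524/781 + 236/403 = -1235856/314743 ≈ -3.9266)
V(x) = 3 (V(x) = 3 + (x*(⅐))*0 = 3 + (x/7)*0 = 3 + 0 = 3)
N = -1235856/314743 ≈ -3.9266
1/(V(W(11, 4)) + N) = 1/(3 - 1235856/314743) = 1/(-291627/314743) = -314743/291627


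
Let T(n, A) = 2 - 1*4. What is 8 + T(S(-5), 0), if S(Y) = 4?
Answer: 6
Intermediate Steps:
T(n, A) = -2 (T(n, A) = 2 - 4 = -2)
8 + T(S(-5), 0) = 8 - 2 = 6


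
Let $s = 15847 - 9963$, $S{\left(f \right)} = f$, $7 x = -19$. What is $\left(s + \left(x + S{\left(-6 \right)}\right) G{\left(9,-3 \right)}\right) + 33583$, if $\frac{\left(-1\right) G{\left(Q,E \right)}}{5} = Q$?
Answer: $\frac{279014}{7} \approx 39859.0$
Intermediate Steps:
$x = - \frac{19}{7}$ ($x = \frac{1}{7} \left(-19\right) = - \frac{19}{7} \approx -2.7143$)
$G{\left(Q,E \right)} = - 5 Q$
$s = 5884$ ($s = 15847 - 9963 = 5884$)
$\left(s + \left(x + S{\left(-6 \right)}\right) G{\left(9,-3 \right)}\right) + 33583 = \left(5884 + \left(- \frac{19}{7} - 6\right) \left(\left(-5\right) 9\right)\right) + 33583 = \left(5884 - - \frac{2745}{7}\right) + 33583 = \left(5884 + \frac{2745}{7}\right) + 33583 = \frac{43933}{7} + 33583 = \frac{279014}{7}$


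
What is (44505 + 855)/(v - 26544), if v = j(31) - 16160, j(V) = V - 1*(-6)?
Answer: -45360/42667 ≈ -1.0631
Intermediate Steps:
j(V) = 6 + V (j(V) = V + 6 = 6 + V)
v = -16123 (v = (6 + 31) - 16160 = 37 - 16160 = -16123)
(44505 + 855)/(v - 26544) = (44505 + 855)/(-16123 - 26544) = 45360/(-42667) = 45360*(-1/42667) = -45360/42667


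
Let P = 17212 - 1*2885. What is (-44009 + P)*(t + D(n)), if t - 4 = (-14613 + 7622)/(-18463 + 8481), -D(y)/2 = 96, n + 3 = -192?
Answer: 27747104625/4991 ≈ 5.5594e+6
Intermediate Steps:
n = -195 (n = -3 - 192 = -195)
D(y) = -192 (D(y) = -2*96 = -192)
t = 46919/9982 (t = 4 + (-14613 + 7622)/(-18463 + 8481) = 4 - 6991/(-9982) = 4 - 6991*(-1/9982) = 4 + 6991/9982 = 46919/9982 ≈ 4.7004)
P = 14327 (P = 17212 - 2885 = 14327)
(-44009 + P)*(t + D(n)) = (-44009 + 14327)*(46919/9982 - 192) = -29682*(-1869625/9982) = 27747104625/4991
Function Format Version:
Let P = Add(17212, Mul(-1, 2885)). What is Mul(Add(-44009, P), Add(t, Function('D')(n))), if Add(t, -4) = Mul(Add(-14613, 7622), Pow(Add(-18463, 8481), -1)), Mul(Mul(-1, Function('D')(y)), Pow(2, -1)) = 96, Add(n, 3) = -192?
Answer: Rational(27747104625, 4991) ≈ 5.5594e+6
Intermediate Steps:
n = -195 (n = Add(-3, -192) = -195)
Function('D')(y) = -192 (Function('D')(y) = Mul(-2, 96) = -192)
t = Rational(46919, 9982) (t = Add(4, Mul(Add(-14613, 7622), Pow(Add(-18463, 8481), -1))) = Add(4, Mul(-6991, Pow(-9982, -1))) = Add(4, Mul(-6991, Rational(-1, 9982))) = Add(4, Rational(6991, 9982)) = Rational(46919, 9982) ≈ 4.7004)
P = 14327 (P = Add(17212, -2885) = 14327)
Mul(Add(-44009, P), Add(t, Function('D')(n))) = Mul(Add(-44009, 14327), Add(Rational(46919, 9982), -192)) = Mul(-29682, Rational(-1869625, 9982)) = Rational(27747104625, 4991)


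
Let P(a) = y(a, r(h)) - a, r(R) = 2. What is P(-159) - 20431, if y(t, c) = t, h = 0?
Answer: -20431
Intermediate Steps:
P(a) = 0 (P(a) = a - a = 0)
P(-159) - 20431 = 0 - 20431 = -20431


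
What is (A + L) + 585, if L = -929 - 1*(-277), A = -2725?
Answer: -2792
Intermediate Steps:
L = -652 (L = -929 + 277 = -652)
(A + L) + 585 = (-2725 - 652) + 585 = -3377 + 585 = -2792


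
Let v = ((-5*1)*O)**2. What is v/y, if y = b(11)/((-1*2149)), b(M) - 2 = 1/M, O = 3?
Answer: -5318775/23 ≈ -2.3125e+5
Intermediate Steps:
b(M) = 2 + 1/M
v = 225 (v = (-5*1*3)**2 = (-5*3)**2 = (-15)**2 = 225)
y = -23/23639 (y = (2 + 1/11)/((-1*2149)) = (2 + 1/11)/(-2149) = (23/11)*(-1/2149) = -23/23639 ≈ -0.00097297)
v/y = 225/(-23/23639) = 225*(-23639/23) = -5318775/23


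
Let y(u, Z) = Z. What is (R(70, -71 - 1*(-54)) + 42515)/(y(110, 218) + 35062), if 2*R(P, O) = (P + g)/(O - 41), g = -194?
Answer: 88069/73080 ≈ 1.2051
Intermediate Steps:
R(P, O) = (-194 + P)/(2*(-41 + O)) (R(P, O) = ((P - 194)/(O - 41))/2 = ((-194 + P)/(-41 + O))/2 = (-194 + P)/(2*(-41 + O)))
(R(70, -71 - 1*(-54)) + 42515)/(y(110, 218) + 35062) = ((-194 + 70)/(2*(-41 + (-71 - 1*(-54)))) + 42515)/(218 + 35062) = ((½)*(-124)/(-41 + (-71 + 54)) + 42515)/35280 = ((½)*(-124)/(-41 - 17) + 42515)*(1/35280) = ((½)*(-124)/(-58) + 42515)*(1/35280) = ((½)*(-1/58)*(-124) + 42515)*(1/35280) = (31/29 + 42515)*(1/35280) = (1232966/29)*(1/35280) = 88069/73080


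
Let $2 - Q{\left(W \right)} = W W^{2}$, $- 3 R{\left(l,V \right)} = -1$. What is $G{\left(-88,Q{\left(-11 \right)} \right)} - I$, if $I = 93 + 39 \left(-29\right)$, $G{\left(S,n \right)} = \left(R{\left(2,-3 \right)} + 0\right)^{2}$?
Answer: $\frac{9343}{9} \approx 1038.1$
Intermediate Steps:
$R{\left(l,V \right)} = \frac{1}{3}$ ($R{\left(l,V \right)} = \left(- \frac{1}{3}\right) \left(-1\right) = \frac{1}{3}$)
$Q{\left(W \right)} = 2 - W^{3}$ ($Q{\left(W \right)} = 2 - W W^{2} = 2 - W^{3}$)
$G{\left(S,n \right)} = \frac{1}{9}$ ($G{\left(S,n \right)} = \left(\frac{1}{3} + 0\right)^{2} = \left(\frac{1}{3}\right)^{2} = \frac{1}{9}$)
$I = -1038$ ($I = 93 - 1131 = -1038$)
$G{\left(-88,Q{\left(-11 \right)} \right)} - I = \frac{1}{9} - -1038 = \frac{1}{9} + 1038 = \frac{9343}{9}$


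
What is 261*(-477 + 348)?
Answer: -33669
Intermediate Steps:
261*(-477 + 348) = 261*(-129) = -33669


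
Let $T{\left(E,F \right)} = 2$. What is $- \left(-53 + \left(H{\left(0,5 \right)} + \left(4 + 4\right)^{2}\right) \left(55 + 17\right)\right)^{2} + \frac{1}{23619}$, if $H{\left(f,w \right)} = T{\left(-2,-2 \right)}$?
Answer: $- \frac{521521715018}{23619} \approx -2.2081 \cdot 10^{7}$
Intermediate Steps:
$H{\left(f,w \right)} = 2$
$- \left(-53 + \left(H{\left(0,5 \right)} + \left(4 + 4\right)^{2}\right) \left(55 + 17\right)\right)^{2} + \frac{1}{23619} = - \left(-53 + \left(2 + \left(4 + 4\right)^{2}\right) \left(55 + 17\right)\right)^{2} + \frac{1}{23619} = - \left(-53 + \left(2 + 8^{2}\right) 72\right)^{2} + \frac{1}{23619} = - \left(-53 + \left(2 + 64\right) 72\right)^{2} + \frac{1}{23619} = - \left(-53 + 66 \cdot 72\right)^{2} + \frac{1}{23619} = - \left(-53 + 4752\right)^{2} + \frac{1}{23619} = - 4699^{2} + \frac{1}{23619} = \left(-1\right) 22080601 + \frac{1}{23619} = -22080601 + \frac{1}{23619} = - \frac{521521715018}{23619}$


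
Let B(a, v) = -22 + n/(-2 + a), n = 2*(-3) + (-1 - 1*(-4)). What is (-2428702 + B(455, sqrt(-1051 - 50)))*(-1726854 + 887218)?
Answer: 307925860613700/151 ≈ 2.0392e+12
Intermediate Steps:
n = -3 (n = -6 + (-1 + 4) = -6 + 3 = -3)
B(a, v) = -22 - 3/(-2 + a)
(-2428702 + B(455, sqrt(-1051 - 50)))*(-1726854 + 887218) = (-2428702 + (41 - 22*455)/(-2 + 455))*(-1726854 + 887218) = (-2428702 + (41 - 10010)/453)*(-839636) = (-2428702 + (1/453)*(-9969))*(-839636) = (-2428702 - 3323/151)*(-839636) = -366737325/151*(-839636) = 307925860613700/151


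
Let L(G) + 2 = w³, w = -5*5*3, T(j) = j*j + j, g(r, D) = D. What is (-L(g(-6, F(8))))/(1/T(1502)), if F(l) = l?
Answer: 952389858762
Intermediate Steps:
T(j) = j + j² (T(j) = j² + j = j + j²)
w = -75 (w = -25*3 = -75)
L(G) = -421877 (L(G) = -2 + (-75)³ = -2 - 421875 = -421877)
(-L(g(-6, F(8))))/(1/T(1502)) = (-1*(-421877))/(1/(1502*(1 + 1502))) = 421877/(1/(1502*1503)) = 421877/(1/2257506) = 421877*2257506 = 952389858762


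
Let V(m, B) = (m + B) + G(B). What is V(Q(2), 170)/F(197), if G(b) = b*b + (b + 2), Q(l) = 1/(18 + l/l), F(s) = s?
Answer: 555599/3743 ≈ 148.44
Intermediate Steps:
Q(l) = 1/19 (Q(l) = 1/(18 + 1) = 1/19)
G(b) = 2 + b + b² (G(b) = b² + (2 + b) = 2 + b + b²)
V(m, B) = 2 + m + B² + 2*B (V(m, B) = (m + B) + (2 + B + B²) = (B + m) + (2 + B + B²) = 2 + m + B² + 2*B)
V(Q(2), 170)/F(197) = (2 + 1/19 + 170² + 2*170)/197 = (2 + 1/19 + 28900 + 340)*(1/197) = (555599/19)*(1/197) = 555599/3743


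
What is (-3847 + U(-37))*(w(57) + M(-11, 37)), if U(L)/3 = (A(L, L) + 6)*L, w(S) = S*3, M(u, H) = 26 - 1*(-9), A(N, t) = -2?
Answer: -883946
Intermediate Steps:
M(u, H) = 35 (M(u, H) = 26 + 9 = 35)
w(S) = 3*S
U(L) = 12*L (U(L) = 3*((-2 + 6)*L) = 3*(4*L) = 12*L)
(-3847 + U(-37))*(w(57) + M(-11, 37)) = (-3847 + 12*(-37))*(3*57 + 35) = (-3847 - 444)*(171 + 35) = -4291*206 = -883946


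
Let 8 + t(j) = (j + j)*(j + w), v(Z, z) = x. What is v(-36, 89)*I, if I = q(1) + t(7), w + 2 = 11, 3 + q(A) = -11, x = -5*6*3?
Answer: -18180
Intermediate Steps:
x = -90 (x = -30*3 = -90)
q(A) = -14 (q(A) = -3 - 11 = -14)
v(Z, z) = -90
w = 9 (w = -2 + 11 = 9)
t(j) = -8 + 2*j*(9 + j) (t(j) = -8 + (j + j)*(j + 9) = -8 + (2*j)*(9 + j) = -8 + 2*j*(9 + j))
I = 202 (I = -14 + (-8 + 2*7**2 + 18*7) = -14 + (-8 + 2*49 + 126) = -14 + (-8 + 98 + 126) = -14 + 216 = 202)
v(-36, 89)*I = -90*202 = -18180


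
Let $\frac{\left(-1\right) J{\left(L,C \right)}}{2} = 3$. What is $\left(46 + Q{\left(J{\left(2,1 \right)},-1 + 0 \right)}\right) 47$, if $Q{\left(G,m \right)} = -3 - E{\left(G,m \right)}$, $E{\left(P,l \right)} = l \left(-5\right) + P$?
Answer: $2068$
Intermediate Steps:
$J{\left(L,C \right)} = -6$ ($J{\left(L,C \right)} = \left(-2\right) 3 = -6$)
$E{\left(P,l \right)} = P - 5 l$ ($E{\left(P,l \right)} = - 5 l + P = P - 5 l$)
$Q{\left(G,m \right)} = -3 - G + 5 m$ ($Q{\left(G,m \right)} = -3 - \left(G - 5 m\right) = -3 - G + 5 m$)
$\left(46 + Q{\left(J{\left(2,1 \right)},-1 + 0 \right)}\right) 47 = \left(46 - \left(-3 - 5 \left(-1 + 0\right)\right)\right) 47 = \left(46 + \left(-3 + 6 + 5 \left(-1\right)\right)\right) 47 = \left(46 - 2\right) 47 = 44 \cdot 47 = 2068$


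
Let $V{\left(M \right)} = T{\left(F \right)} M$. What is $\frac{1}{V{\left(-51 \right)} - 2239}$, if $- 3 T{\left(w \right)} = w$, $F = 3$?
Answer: $- \frac{1}{2188} \approx -0.00045704$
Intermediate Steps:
$T{\left(w \right)} = - \frac{w}{3}$
$V{\left(M \right)} = - M$ ($V{\left(M \right)} = \left(- \frac{1}{3}\right) 3 M = - M$)
$\frac{1}{V{\left(-51 \right)} - 2239} = \frac{1}{\left(-1\right) \left(-51\right) - 2239} = \frac{1}{51 - 2239} = \frac{1}{-2188} = - \frac{1}{2188}$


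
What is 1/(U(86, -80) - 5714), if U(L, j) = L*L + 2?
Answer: 1/1684 ≈ 0.00059382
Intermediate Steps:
U(L, j) = 2 + L² (U(L, j) = L² + 2 = 2 + L²)
1/(U(86, -80) - 5714) = 1/((2 + 86²) - 5714) = 1/((2 + 7396) - 5714) = 1/(7398 - 5714) = 1/1684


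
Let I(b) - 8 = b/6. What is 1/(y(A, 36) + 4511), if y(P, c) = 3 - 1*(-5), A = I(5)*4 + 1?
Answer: 1/4519 ≈ 0.00022129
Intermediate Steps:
I(b) = 8 + b/6
A = 109/3 (A = (8 + (⅙)*5)*4 + 1 = (8 + ⅚)*4 + 1 = (53/6)*4 + 1 = 106/3 + 1 = 109/3 ≈ 36.333)
y(P, c) = 8 (y(P, c) = 3 + 5 = 8)
1/(y(A, 36) + 4511) = 1/(8 + 4511) = 1/4519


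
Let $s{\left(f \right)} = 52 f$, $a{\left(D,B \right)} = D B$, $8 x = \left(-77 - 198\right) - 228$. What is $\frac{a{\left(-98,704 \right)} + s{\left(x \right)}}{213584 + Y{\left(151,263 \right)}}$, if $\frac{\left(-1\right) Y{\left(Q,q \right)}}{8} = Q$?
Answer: $- \frac{144523}{424752} \approx -0.34025$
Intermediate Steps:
$Y{\left(Q,q \right)} = - 8 Q$
$x = - \frac{503}{8}$ ($x = \frac{\left(-77 - 198\right) - 228}{8} = \frac{-275 - 228}{8} = \frac{1}{8} \left(-503\right) = - \frac{503}{8} \approx -62.875$)
$a{\left(D,B \right)} = B D$
$\frac{a{\left(-98,704 \right)} + s{\left(x \right)}}{213584 + Y{\left(151,263 \right)}} = \frac{704 \left(-98\right) + 52 \left(- \frac{503}{8}\right)}{213584 - 1208} = \frac{-68992 - \frac{6539}{2}}{213584 - 1208} = - \frac{144523}{2 \cdot 212376} = \left(- \frac{144523}{2}\right) \frac{1}{212376} = - \frac{144523}{424752}$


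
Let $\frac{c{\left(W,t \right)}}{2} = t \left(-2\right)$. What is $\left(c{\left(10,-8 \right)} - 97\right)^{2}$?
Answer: $4225$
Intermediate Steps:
$c{\left(W,t \right)} = - 4 t$ ($c{\left(W,t \right)} = 2 t \left(-2\right) = 2 \left(- 2 t\right) = - 4 t$)
$\left(c{\left(10,-8 \right)} - 97\right)^{2} = \left(\left(-4\right) \left(-8\right) - 97\right)^{2} = \left(32 - 97\right)^{2} = \left(-65\right)^{2} = 4225$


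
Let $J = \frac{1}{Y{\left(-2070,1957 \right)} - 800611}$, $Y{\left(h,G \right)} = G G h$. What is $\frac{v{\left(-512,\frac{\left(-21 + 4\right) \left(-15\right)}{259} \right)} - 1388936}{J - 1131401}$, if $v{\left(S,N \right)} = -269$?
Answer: $\frac{11014434149497405}{8970412438175442} \approx 1.2279$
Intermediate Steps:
$Y{\left(h,G \right)} = h G^{2}$ ($Y{\left(h,G \right)} = G^{2} h = h G^{2}$)
$J = - \frac{1}{7928588041}$ ($J = \frac{1}{- 2070 \cdot 1957^{2} - 800611} = \frac{1}{\left(-2070\right) 3829849 - 800611} = \frac{1}{-7927787430 - 800611} = \frac{1}{-7928588041} = - \frac{1}{7928588041} \approx -1.2613 \cdot 10^{-10}$)
$\frac{v{\left(-512,\frac{\left(-21 + 4\right) \left(-15\right)}{259} \right)} - 1388936}{J - 1131401} = \frac{-269 - 1388936}{- \frac{1}{7928588041} - 1131401} = - \frac{1389205}{- \frac{8970412438175442}{7928588041}} = \left(-1389205\right) \left(- \frac{7928588041}{8970412438175442}\right) = \frac{11014434149497405}{8970412438175442}$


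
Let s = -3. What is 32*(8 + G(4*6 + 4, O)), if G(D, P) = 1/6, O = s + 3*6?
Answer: 784/3 ≈ 261.33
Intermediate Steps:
O = 15 (O = -3 + 3*6 = -3 + 18 = 15)
G(D, P) = ⅙
32*(8 + G(4*6 + 4, O)) = 32*(8 + ⅙) = 32*(49/6) = 784/3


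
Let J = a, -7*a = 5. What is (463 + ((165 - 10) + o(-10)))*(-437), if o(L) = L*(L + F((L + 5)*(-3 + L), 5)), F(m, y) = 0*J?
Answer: -313766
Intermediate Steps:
a = -5/7 (a = -⅐*5 = -5/7 ≈ -0.71429)
J = -5/7 ≈ -0.71429
F(m, y) = 0 (F(m, y) = 0*(-5/7) = 0)
o(L) = L² (o(L) = L*(L + 0) = L*L = L²)
(463 + ((165 - 10) + o(-10)))*(-437) = (463 + ((165 - 10) + (-10)²))*(-437) = (463 + (155 + 100))*(-437) = (463 + 255)*(-437) = 718*(-437) = -313766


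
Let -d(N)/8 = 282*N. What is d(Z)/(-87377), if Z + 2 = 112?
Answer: 248160/87377 ≈ 2.8401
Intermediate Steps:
Z = 110 (Z = -2 + 112 = 110)
d(N) = -2256*N
d(Z)/(-87377) = -2256*110/(-87377) = -248160*(-1/87377) = 248160/87377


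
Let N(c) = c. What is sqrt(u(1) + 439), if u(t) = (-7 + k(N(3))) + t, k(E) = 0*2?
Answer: sqrt(433) ≈ 20.809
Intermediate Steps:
k(E) = 0
u(t) = -7 + t (u(t) = (-7 + 0) + t = -7 + t)
sqrt(u(1) + 439) = sqrt((-7 + 1) + 439) = sqrt(-6 + 439) = sqrt(433)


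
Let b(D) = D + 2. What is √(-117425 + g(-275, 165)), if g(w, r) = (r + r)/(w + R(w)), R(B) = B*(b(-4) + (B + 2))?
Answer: I*√55098743570/685 ≈ 342.67*I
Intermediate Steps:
b(D) = 2 + D
R(B) = B² (R(B) = B*((2 - 4) + (B + 2)) = B*(-2 + (2 + B)) = B*B = B²)
g(w, r) = 2*r/(w + w²) (g(w, r) = (r + r)/(w + w²) = (2*r)/(w + w²) = 2*r/(w + w²))
√(-117425 + g(-275, 165)) = √(-117425 + 2*165/(-275*(1 - 275))) = √(-117425 + 2*165*(-1/275)/(-274)) = √(-117425 + 2*165*(-1/275)*(-1/274)) = √(-117425 + 3/685) = √(-80436122/685) = I*√55098743570/685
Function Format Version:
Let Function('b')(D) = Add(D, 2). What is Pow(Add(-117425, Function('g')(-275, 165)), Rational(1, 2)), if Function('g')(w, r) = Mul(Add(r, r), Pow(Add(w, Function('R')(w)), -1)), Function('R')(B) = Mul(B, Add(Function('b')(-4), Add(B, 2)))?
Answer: Mul(Rational(1, 685), I, Pow(55098743570, Rational(1, 2))) ≈ Mul(342.67, I)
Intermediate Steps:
Function('b')(D) = Add(2, D)
Function('R')(B) = Pow(B, 2) (Function('R')(B) = Mul(B, Add(Add(2, -4), Add(B, 2))) = Mul(B, Add(-2, Add(2, B))) = Mul(B, B) = Pow(B, 2))
Function('g')(w, r) = Mul(2, r, Pow(Add(w, Pow(w, 2)), -1)) (Function('g')(w, r) = Mul(Add(r, r), Pow(Add(w, Pow(w, 2)), -1)) = Mul(Mul(2, r), Pow(Add(w, Pow(w, 2)), -1)) = Mul(2, r, Pow(Add(w, Pow(w, 2)), -1)))
Pow(Add(-117425, Function('g')(-275, 165)), Rational(1, 2)) = Pow(Add(-117425, Mul(2, 165, Pow(-275, -1), Pow(Add(1, -275), -1))), Rational(1, 2)) = Pow(Add(-117425, Mul(2, 165, Rational(-1, 275), Pow(-274, -1))), Rational(1, 2)) = Pow(Add(-117425, Mul(2, 165, Rational(-1, 275), Rational(-1, 274))), Rational(1, 2)) = Pow(Add(-117425, Rational(3, 685)), Rational(1, 2)) = Pow(Rational(-80436122, 685), Rational(1, 2)) = Mul(Rational(1, 685), I, Pow(55098743570, Rational(1, 2)))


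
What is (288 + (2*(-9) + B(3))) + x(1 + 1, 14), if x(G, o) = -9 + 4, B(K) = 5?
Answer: 270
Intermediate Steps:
x(G, o) = -5
(288 + (2*(-9) + B(3))) + x(1 + 1, 14) = (288 + (2*(-9) + 5)) - 5 = (288 + (-18 + 5)) - 5 = (288 - 13) - 5 = 275 - 5 = 270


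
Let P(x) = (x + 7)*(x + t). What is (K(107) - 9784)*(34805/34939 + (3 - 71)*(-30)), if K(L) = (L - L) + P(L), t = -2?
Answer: 155884457890/34939 ≈ 4.4616e+6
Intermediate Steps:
P(x) = (-2 + x)*(7 + x) (P(x) = (x + 7)*(x - 2) = (7 + x)*(-2 + x) = (-2 + x)*(7 + x))
K(L) = -14 + L**2 + 5*L (K(L) = (L - L) + (-14 + L**2 + 5*L) = 0 + (-14 + L**2 + 5*L) = -14 + L**2 + 5*L)
(K(107) - 9784)*(34805/34939 + (3 - 71)*(-30)) = ((-14 + 107**2 + 5*107) - 9784)*(34805/34939 + (3 - 71)*(-30)) = ((-14 + 11449 + 535) - 9784)*(34805*(1/34939) - 68*(-30)) = (11970 - 9784)*(34805/34939 + 2040) = 2186*(71310365/34939) = 155884457890/34939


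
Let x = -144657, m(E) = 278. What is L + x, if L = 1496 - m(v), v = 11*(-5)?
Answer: -143439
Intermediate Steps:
v = -55
L = 1218 (L = 1496 - 1*278 = 1496 - 278 = 1218)
L + x = 1218 - 144657 = -143439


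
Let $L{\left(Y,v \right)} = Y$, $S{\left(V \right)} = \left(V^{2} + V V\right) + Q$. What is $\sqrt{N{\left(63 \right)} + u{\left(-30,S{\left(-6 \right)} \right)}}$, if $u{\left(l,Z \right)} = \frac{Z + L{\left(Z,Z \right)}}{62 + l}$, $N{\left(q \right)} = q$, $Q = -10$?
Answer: $\frac{\sqrt{1070}}{4} \approx 8.1777$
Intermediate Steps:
$S{\left(V \right)} = -10 + 2 V^{2}$ ($S{\left(V \right)} = \left(V^{2} + V V\right) - 10 = \left(V^{2} + V^{2}\right) - 10 = 2 V^{2} - 10 = -10 + 2 V^{2}$)
$u{\left(l,Z \right)} = \frac{2 Z}{62 + l}$ ($u{\left(l,Z \right)} = \frac{Z + Z}{62 + l} = \frac{2 Z}{62 + l}$)
$\sqrt{N{\left(63 \right)} + u{\left(-30,S{\left(-6 \right)} \right)}} = \sqrt{63 + \frac{2 \left(-10 + 2 \left(-6\right)^{2}\right)}{62 - 30}} = \sqrt{63 + \frac{2 \left(-10 + 2 \cdot 36\right)}{32}} = \sqrt{63 + 2 \left(-10 + 72\right) \frac{1}{32}} = \sqrt{63 + 2 \cdot 62 \cdot \frac{1}{32}} = \sqrt{63 + \frac{31}{8}} = \sqrt{\frac{535}{8}} = \frac{\sqrt{1070}}{4}$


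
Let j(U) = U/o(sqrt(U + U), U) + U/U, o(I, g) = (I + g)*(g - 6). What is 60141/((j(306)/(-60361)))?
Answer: -5536373641115100/1530217 - 363017090100*sqrt(17)/1530217 ≈ -3.6190e+9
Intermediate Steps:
o(I, g) = (-6 + g)*(I + g) (o(I, g) = (I + g)*(-6 + g) = (-6 + g)*(I + g))
j(U) = 1 + U/(U**2 - 6*U + sqrt(2)*U**(3/2) - 6*sqrt(2)*sqrt(U)) (j(U) = U/(U**2 - 6*sqrt(U + U) - 6*U + sqrt(U + U)*U) + U/U = U/(U**2 - 6*sqrt(2)*sqrt(U) - 6*U + sqrt(2*U)*U) + 1 = U/(U**2 - 6*sqrt(2)*sqrt(U) - 6*U + (sqrt(2)*sqrt(U))*U) + 1 = U/(U**2 - 6*sqrt(2)*sqrt(U) - 6*U + sqrt(2)*U**(3/2)) + 1 = U/(U**2 - 6*U + sqrt(2)*U**(3/2) - 6*sqrt(2)*sqrt(U)) + 1 = 1 + U/(U**2 - 6*U + sqrt(2)*U**(3/2) - 6*sqrt(2)*sqrt(U)))
60141/((j(306)/(-60361))) = 60141/(((1 - 1*306/(-1*306**2 + 6*306 - sqrt(2)*306**(3/2) + 6*sqrt(2)*sqrt(306)))/(-60361))) = 60141/(((1 - 1*306/(-1*93636 + 1836 - sqrt(2)*918*sqrt(34) + 6*sqrt(2)*(3*sqrt(34))))*(-1/60361))) = 60141/(((1 - 1*306/(-93636 + 1836 - 1836*sqrt(17) + 36*sqrt(17)))*(-1/60361))) = 60141/(((1 - 1*306/(-91800 - 1800*sqrt(17)))*(-1/60361))) = 60141/(((1 - 306/(-91800 - 1800*sqrt(17)))*(-1/60361))) = 60141/(-1/60361 + 306/(60361*(-91800 - 1800*sqrt(17))))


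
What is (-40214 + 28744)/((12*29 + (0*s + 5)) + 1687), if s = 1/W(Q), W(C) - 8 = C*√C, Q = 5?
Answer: -1147/204 ≈ -5.6226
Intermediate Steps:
W(C) = 8 + C^(3/2) (W(C) = 8 + C*√C = 8 + C^(3/2))
s = 1/(8 + 5*√5) (s = 1/(8 + 5^(3/2)) = 1/(8 + 5*√5) ≈ 0.052137)
(-40214 + 28744)/((12*29 + (0*s + 5)) + 1687) = (-40214 + 28744)/((12*29 + (0*(-8/61 + 5*√5/61) + 5)) + 1687) = -11470/((348 + (0 + 5)) + 1687) = -11470/((348 + 5) + 1687) = -11470/(353 + 1687) = -11470/2040 = -11470*1/2040 = -1147/204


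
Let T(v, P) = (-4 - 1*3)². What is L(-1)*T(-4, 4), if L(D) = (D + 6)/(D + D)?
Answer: -245/2 ≈ -122.50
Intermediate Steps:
T(v, P) = 49 (T(v, P) = (-4 - 3)² = (-7)² = 49)
L(D) = (6 + D)/(2*D) (L(D) = (6 + D)/((2*D)) = (6 + D)*(1/(2*D)) = (6 + D)/(2*D))
L(-1)*T(-4, 4) = ((½)*(6 - 1)/(-1))*49 = ((½)*(-1)*5)*49 = -5/2*49 = -245/2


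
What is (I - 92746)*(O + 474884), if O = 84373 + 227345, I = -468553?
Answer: -441518915998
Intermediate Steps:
O = 311718
(I - 92746)*(O + 474884) = (-468553 - 92746)*(311718 + 474884) = -561299*786602 = -441518915998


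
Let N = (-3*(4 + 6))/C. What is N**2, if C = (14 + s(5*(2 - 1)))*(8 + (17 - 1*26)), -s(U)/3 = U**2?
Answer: 900/3721 ≈ 0.24187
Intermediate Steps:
s(U) = -3*U**2
C = 61 (C = (14 - 3*25*(2 - 1)**2)*(8 + (17 - 1*26)) = (14 - 3*(5*1)**2)*(8 + (17 - 26)) = (14 - 3*5**2)*(8 - 9) = (14 - 3*25)*(-1) = (14 - 75)*(-1) = -61*(-1) = 61)
N = -30/61 (N = -3*(4 + 6)/61 = -3*10*(1/61) = -30*1/61 = -30/61 ≈ -0.49180)
N**2 = (-30/61)**2 = 900/3721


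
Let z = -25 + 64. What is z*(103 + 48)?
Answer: 5889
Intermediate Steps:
z = 39
z*(103 + 48) = 39*(103 + 48) = 39*151 = 5889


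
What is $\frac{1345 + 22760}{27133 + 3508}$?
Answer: $\frac{24105}{30641} \approx 0.78669$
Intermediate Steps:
$\frac{1345 + 22760}{27133 + 3508} = \frac{24105}{30641}$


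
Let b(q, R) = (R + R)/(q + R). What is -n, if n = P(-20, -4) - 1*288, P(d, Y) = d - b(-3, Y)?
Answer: 2164/7 ≈ 309.14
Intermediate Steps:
b(q, R) = 2*R/(R + q) (b(q, R) = (2*R)/(R + q) = 2*R/(R + q))
P(d, Y) = d - 2*Y/(-3 + Y) (P(d, Y) = d - 2*Y/(Y - 3) = d - 2*Y/(-3 + Y))
n = -2164/7 (n = (-2*(-4) - 20*(-3 - 4))/(-3 - 4) - 1*288 = (8 - 20*(-7))/(-7) - 288 = -(8 + 140)/7 - 288 = -⅐*148 - 288 = -148/7 - 288 = -2164/7 ≈ -309.14)
-n = -1*(-2164/7) = 2164/7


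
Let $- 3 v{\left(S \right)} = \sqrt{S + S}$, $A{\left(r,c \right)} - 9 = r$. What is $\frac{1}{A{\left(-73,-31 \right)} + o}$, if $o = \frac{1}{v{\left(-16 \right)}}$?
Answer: $- \frac{2048}{131081} - \frac{12 i \sqrt{2}}{131081} \approx -0.015624 - 0.00012947 i$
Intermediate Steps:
$A{\left(r,c \right)} = 9 + r$
$v{\left(S \right)} = - \frac{\sqrt{2} \sqrt{S}}{3}$ ($v{\left(S \right)} = - \frac{\sqrt{S + S}}{3} = - \frac{\sqrt{2 S}}{3} = - \frac{\sqrt{2} \sqrt{S}}{3}$)
$o = \frac{3 i \sqrt{2}}{8}$ ($o = \frac{1}{\left(- \frac{1}{3}\right) \sqrt{2} \sqrt{-16}} = \frac{1}{\left(- \frac{1}{3}\right) \sqrt{2} \cdot 4 i} = \frac{1}{\left(- \frac{4}{3}\right) i \sqrt{2}} = \frac{3 i \sqrt{2}}{8} \approx 0.53033 i$)
$\frac{1}{A{\left(-73,-31 \right)} + o} = \frac{1}{\left(9 - 73\right) + \frac{3 i \sqrt{2}}{8}} = \frac{1}{-64 + \frac{3 i \sqrt{2}}{8}}$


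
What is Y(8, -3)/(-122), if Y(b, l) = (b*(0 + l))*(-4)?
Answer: -48/61 ≈ -0.78689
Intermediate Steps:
Y(b, l) = -4*b*l (Y(b, l) = (b*l)*(-4) = -4*b*l)
Y(8, -3)/(-122) = -4*8*(-3)/(-122) = 96*(-1/122) = -48/61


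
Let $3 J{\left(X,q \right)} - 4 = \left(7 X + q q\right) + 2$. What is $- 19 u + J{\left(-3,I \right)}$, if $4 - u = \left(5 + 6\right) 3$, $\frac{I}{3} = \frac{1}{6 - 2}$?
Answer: $\frac{8739}{16} \approx 546.19$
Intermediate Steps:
$I = \frac{3}{4}$ ($I = \frac{3}{6 - 2} = \frac{3}{4} \approx 0.75$)
$u = -29$ ($u = 4 - \left(5 + 6\right) 3 = 4 - 11 \cdot 3 = 4 - 33 = -29$)
$J{\left(X,q \right)} = 2 + \frac{q^{2}}{3} + \frac{7 X}{3}$ ($J{\left(X,q \right)} = \frac{4}{3} + \frac{\left(7 X + q q\right) + 2}{3} = \frac{4}{3} + \frac{\left(7 X + q^{2}\right) + 2}{3} = \frac{4}{3} + \frac{\left(q^{2} + 7 X\right) + 2}{3} = \frac{4}{3} + \frac{2 + q^{2} + 7 X}{3} = \frac{4}{3} + \left(\frac{2}{3} + \frac{q^{2}}{3} + \frac{7 X}{3}\right) = 2 + \frac{q^{2}}{3} + \frac{7 X}{3}$)
$- 19 u + J{\left(-3,I \right)} = \left(-19\right) \left(-29\right) + \left(2 + \frac{\left(\frac{3}{4}\right)^{2}}{3} + \frac{7}{3} \left(-3\right)\right) = 551 + \left(2 + \frac{1}{3} \cdot \frac{9}{16} - 7\right) = 551 + \left(2 + \frac{3}{16} - 7\right) = 551 - \frac{77}{16} = \frac{8739}{16}$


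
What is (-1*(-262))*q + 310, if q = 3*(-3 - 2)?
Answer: -3620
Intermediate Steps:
q = -15 (q = 3*(-5) = -15)
(-1*(-262))*q + 310 = -1*(-262)*(-15) + 310 = 262*(-15) + 310 = -3930 + 310 = -3620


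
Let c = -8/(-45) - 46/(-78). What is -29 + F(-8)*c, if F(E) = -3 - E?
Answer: -2944/117 ≈ -25.162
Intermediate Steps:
c = 449/585 (c = -8*(-1/45) - 46*(-1/78) = 8/45 + 23/39 = 449/585 ≈ 0.76752)
-29 + F(-8)*c = -29 + (-3 - 1*(-8))*(449/585) = -29 + (-3 + 8)*(449/585) = -29 + 5*(449/585) = -29 + 449/117 = -2944/117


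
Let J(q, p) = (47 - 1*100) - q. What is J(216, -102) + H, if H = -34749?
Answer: -35018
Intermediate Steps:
J(q, p) = -53 - q (J(q, p) = (47 - 100) - q = -53 - q)
J(216, -102) + H = (-53 - 1*216) - 34749 = (-53 - 216) - 34749 = -269 - 34749 = -35018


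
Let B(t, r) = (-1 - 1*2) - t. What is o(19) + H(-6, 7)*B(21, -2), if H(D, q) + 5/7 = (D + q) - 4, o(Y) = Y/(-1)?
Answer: 491/7 ≈ 70.143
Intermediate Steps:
o(Y) = -Y (o(Y) = Y*(-1) = -Y)
H(D, q) = -33/7 + D + q (H(D, q) = -5/7 + ((D + q) - 4) = -5/7 + (-4 + D + q) = -33/7 + D + q)
B(t, r) = -3 - t (B(t, r) = (-1 - 2) - t = -3 - t)
o(19) + H(-6, 7)*B(21, -2) = -1*19 + (-33/7 - 6 + 7)*(-3 - 1*21) = -19 - 26*(-3 - 21)/7 = -19 - 26/7*(-24) = -19 + 624/7 = 491/7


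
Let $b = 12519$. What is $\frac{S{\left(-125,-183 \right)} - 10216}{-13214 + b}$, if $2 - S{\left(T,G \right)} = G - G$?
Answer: $\frac{10214}{695} \approx 14.696$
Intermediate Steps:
$S{\left(T,G \right)} = 2$ ($S{\left(T,G \right)} = 2 - \left(G - G\right) = 2 - 0 = 2 + 0 = 2$)
$\frac{S{\left(-125,-183 \right)} - 10216}{-13214 + b} = \frac{2 - 10216}{-13214 + 12519} = - \frac{10214}{-695} = \left(-10214\right) \left(- \frac{1}{695}\right) = \frac{10214}{695}$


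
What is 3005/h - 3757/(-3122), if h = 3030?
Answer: 1038266/472983 ≈ 2.1951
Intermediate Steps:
3005/h - 3757/(-3122) = 3005/3030 - 3757/(-3122) = 3005*(1/3030) - 3757*(-1/3122) = 601/606 + 3757/3122 = 1038266/472983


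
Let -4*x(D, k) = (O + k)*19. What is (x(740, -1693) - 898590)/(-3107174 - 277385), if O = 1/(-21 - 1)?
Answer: 78368227/297841192 ≈ 0.26312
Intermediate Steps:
O = -1/22 (O = 1/(-22) = -1/22 ≈ -0.045455)
x(D, k) = 19/88 - 19*k/4 (x(D, k) = -(-1/22 + k)*19/4 = -(-19/22 + 19*k)/4 = 19/88 - 19*k/4)
(x(740, -1693) - 898590)/(-3107174 - 277385) = ((19/88 - 19/4*(-1693)) - 898590)/(-3107174 - 277385) = ((19/88 + 32167/4) - 898590)/(-3384559) = (707693/88 - 898590)*(-1/3384559) = -78368227/88*(-1/3384559) = 78368227/297841192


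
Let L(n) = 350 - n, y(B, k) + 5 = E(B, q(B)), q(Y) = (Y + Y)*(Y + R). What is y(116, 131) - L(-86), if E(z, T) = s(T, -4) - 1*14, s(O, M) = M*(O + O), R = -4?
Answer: -208327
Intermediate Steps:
s(O, M) = 2*M*O (s(O, M) = M*(2*O) = 2*M*O)
q(Y) = 2*Y*(-4 + Y) (q(Y) = (Y + Y)*(Y - 4) = (2*Y)*(-4 + Y) = 2*Y*(-4 + Y))
E(z, T) = -14 - 8*T (E(z, T) = 2*(-4)*T - 1*14 = -8*T - 14 = -14 - 8*T)
y(B, k) = -19 - 16*B*(-4 + B) (y(B, k) = -5 + (-14 - 16*B*(-4 + B)) = -19 - 16*B*(-4 + B))
y(116, 131) - L(-86) = (-19 - 16*116*(-4 + 116)) - (350 - 1*(-86)) = (-19 - 16*116*112) - (350 + 86) = (-19 - 207872) - 1*436 = -207891 - 436 = -208327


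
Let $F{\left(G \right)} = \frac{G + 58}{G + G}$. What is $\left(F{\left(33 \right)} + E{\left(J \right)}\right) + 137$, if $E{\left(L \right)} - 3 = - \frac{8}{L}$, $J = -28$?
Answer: $\frac{65449}{462} \approx 141.66$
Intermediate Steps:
$E{\left(L \right)} = 3 - \frac{8}{L}$
$F{\left(G \right)} = \frac{58 + G}{2 G}$
$\left(F{\left(33 \right)} + E{\left(J \right)}\right) + 137 = \left(\frac{58 + 33}{2 \cdot 33} + \left(3 - \frac{8}{-28}\right)\right) + 137 = \left(\frac{1}{2} \cdot \frac{1}{33} \cdot 91 + \left(3 - - \frac{2}{7}\right)\right) + 137 = \left(\frac{91}{66} + \left(3 + \frac{2}{7}\right)\right) + 137 = \left(\frac{91}{66} + \frac{23}{7}\right) + 137 = \frac{2155}{462} + 137 = \frac{65449}{462}$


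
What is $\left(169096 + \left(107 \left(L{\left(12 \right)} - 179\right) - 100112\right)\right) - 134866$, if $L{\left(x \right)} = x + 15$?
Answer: $-82146$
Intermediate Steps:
$L{\left(x \right)} = 15 + x$
$\left(169096 + \left(107 \left(L{\left(12 \right)} - 179\right) - 100112\right)\right) - 134866 = \left(169096 - \left(100112 - 107 \left(\left(15 + 12\right) - 179\right)\right)\right) - 134866 = \left(169096 - \left(100112 - 107 \left(27 - 179\right)\right)\right) - 134866 = \left(169096 + \left(107 \left(-152\right) - 100112\right)\right) - 134866 = \left(169096 - 116376\right) - 134866 = 52720 - 134866 = -82146$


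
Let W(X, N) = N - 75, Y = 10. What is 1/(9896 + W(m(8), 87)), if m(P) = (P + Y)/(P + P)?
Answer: 1/9908 ≈ 0.00010093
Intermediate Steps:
m(P) = (10 + P)/(2*P) (m(P) = (P + 10)/(P + P) = (10 + P)/((2*P)) = (10 + P)*(1/(2*P)) = (10 + P)/(2*P))
W(X, N) = -75 + N
1/(9896 + W(m(8), 87)) = 1/(9896 + (-75 + 87)) = 1/(9896 + 12) = 1/9908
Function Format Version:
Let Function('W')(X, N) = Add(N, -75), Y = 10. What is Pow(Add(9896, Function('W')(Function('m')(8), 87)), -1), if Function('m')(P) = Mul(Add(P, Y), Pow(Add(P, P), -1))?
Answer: Rational(1, 9908) ≈ 0.00010093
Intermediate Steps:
Function('m')(P) = Mul(Rational(1, 2), Pow(P, -1), Add(10, P)) (Function('m')(P) = Mul(Add(P, 10), Pow(Add(P, P), -1)) = Mul(Add(10, P), Pow(Mul(2, P), -1)) = Mul(Add(10, P), Mul(Rational(1, 2), Pow(P, -1))) = Mul(Rational(1, 2), Pow(P, -1), Add(10, P)))
Function('W')(X, N) = Add(-75, N)
Pow(Add(9896, Function('W')(Function('m')(8), 87)), -1) = Pow(Add(9896, Add(-75, 87)), -1) = Pow(Add(9896, 12), -1) = Pow(9908, -1) = Rational(1, 9908)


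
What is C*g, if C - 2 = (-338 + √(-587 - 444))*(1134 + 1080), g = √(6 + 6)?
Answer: -1496660*√3 + 4428*I*√3093 ≈ -2.5923e+6 + 2.4626e+5*I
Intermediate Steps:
g = 2*√3 (g = √12 = 2*√3 ≈ 3.4641)
C = -748330 + 2214*I*√1031 (C = 2 + (-338 + √(-587 - 444))*(1134 + 1080) = 2 + (-338 + √(-1031))*2214 = 2 + (-338 + I*√1031)*2214 = 2 + (-748332 + 2214*I*√1031) = -748330 + 2214*I*√1031 ≈ -7.4833e+5 + 71090.0*I)
C*g = (-748330 + 2214*I*√1031)*(2*√3) = 2*√3*(-748330 + 2214*I*√1031)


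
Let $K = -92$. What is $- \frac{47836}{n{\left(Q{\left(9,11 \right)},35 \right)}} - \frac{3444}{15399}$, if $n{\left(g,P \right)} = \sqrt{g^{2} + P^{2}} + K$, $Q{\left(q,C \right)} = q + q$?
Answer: $\frac{2509104764}{3943855} + \frac{47836 \sqrt{1549}}{6915} \approx 908.47$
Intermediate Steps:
$Q{\left(q,C \right)} = 2 q$
$n{\left(g,P \right)} = -92 + \sqrt{P^{2} + g^{2}}$ ($n{\left(g,P \right)} = \sqrt{g^{2} + P^{2}} - 92 = \sqrt{P^{2} + g^{2}} - 92 = -92 + \sqrt{P^{2} + g^{2}}$)
$- \frac{47836}{n{\left(Q{\left(9,11 \right)},35 \right)}} - \frac{3444}{15399} = - \frac{47836}{-92 + \sqrt{35^{2} + \left(2 \cdot 9\right)^{2}}} - \frac{3444}{15399} = - \frac{47836}{-92 + \sqrt{1225 + 18^{2}}} - \frac{1148}{5133} = - \frac{47836}{-92 + \sqrt{1225 + 324}} - \frac{1148}{5133} = - \frac{47836}{-92 + \sqrt{1549}} - \frac{1148}{5133} = - \frac{1148}{5133} - \frac{47836}{-92 + \sqrt{1549}}$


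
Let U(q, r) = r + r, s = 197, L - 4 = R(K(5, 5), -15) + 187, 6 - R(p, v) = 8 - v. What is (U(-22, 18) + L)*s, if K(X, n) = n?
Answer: 41370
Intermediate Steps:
R(p, v) = -2 + v (R(p, v) = 6 - (8 - v) = 6 + (-8 + v) = -2 + v)
L = 174 (L = 4 + ((-2 - 15) + 187) = 4 + (-17 + 187) = 4 + 170 = 174)
U(q, r) = 2*r
(U(-22, 18) + L)*s = (2*18 + 174)*197 = (36 + 174)*197 = 210*197 = 41370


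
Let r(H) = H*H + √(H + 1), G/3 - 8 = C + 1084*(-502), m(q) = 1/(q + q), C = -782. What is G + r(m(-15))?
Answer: -1471343399/900 + √870/30 ≈ -1.6348e+6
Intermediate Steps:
m(q) = 1/(2*q)
G = -1634826 (G = 24 + 3*(-782 + 1084*(-502)) = 24 + 3*(-782 - 544168) = 24 + 3*(-544950) = 24 - 1634850 = -1634826)
r(H) = H² + √(1 + H)
G + r(m(-15)) = -1634826 + (((½)/(-15))² + √(1 + (½)/(-15))) = -1634826 + (((½)*(-1/15))² + √(1 + (½)*(-1/15))) = -1634826 + ((-1/30)² + √(1 - 1/30)) = -1634826 + (1/900 + √(29/30)) = -1634826 + (1/900 + √870/30) = -1471343399/900 + √870/30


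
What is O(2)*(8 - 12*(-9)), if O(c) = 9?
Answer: 1044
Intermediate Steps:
O(2)*(8 - 12*(-9)) = 9*(8 - 12*(-9)) = 9*(8 + 108) = 9*116 = 1044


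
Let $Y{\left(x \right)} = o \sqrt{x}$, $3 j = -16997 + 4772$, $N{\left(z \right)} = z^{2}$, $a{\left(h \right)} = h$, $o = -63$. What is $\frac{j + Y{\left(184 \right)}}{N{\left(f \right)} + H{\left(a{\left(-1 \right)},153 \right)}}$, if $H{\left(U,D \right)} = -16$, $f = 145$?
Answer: $- \frac{4075}{21009} - \frac{42 \sqrt{46}}{7003} \approx -0.23464$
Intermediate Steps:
$j = -4075$ ($j = \frac{-16997 + 4772}{3} = \frac{1}{3} \left(-12225\right) = -4075$)
$Y{\left(x \right)} = - 63 \sqrt{x}$
$\frac{j + Y{\left(184 \right)}}{N{\left(f \right)} + H{\left(a{\left(-1 \right)},153 \right)}} = \frac{-4075 - 63 \sqrt{184}}{145^{2} - 16} = \frac{-4075 - 63 \cdot 2 \sqrt{46}}{21025 - 16} = \frac{-4075 - 126 \sqrt{46}}{21009} = \left(-4075 - 126 \sqrt{46}\right) \frac{1}{21009} = - \frac{4075}{21009} - \frac{42 \sqrt{46}}{7003}$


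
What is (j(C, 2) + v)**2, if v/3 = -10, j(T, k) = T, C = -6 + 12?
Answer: 576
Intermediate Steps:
C = 6
v = -30 (v = 3*(-10) = -30)
(j(C, 2) + v)**2 = (6 - 30)**2 = (-24)**2 = 576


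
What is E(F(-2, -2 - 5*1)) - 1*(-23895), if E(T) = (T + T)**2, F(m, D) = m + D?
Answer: 24219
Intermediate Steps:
F(m, D) = D + m
E(T) = 4*T**2 (E(T) = (2*T)**2 = 4*T**2)
E(F(-2, -2 - 5*1)) - 1*(-23895) = 4*((-2 - 5*1) - 2)**2 - 1*(-23895) = 4*((-2 - 5) - 2)**2 + 23895 = 4*(-7 - 2)**2 + 23895 = 4*(-9)**2 + 23895 = 4*81 + 23895 = 324 + 23895 = 24219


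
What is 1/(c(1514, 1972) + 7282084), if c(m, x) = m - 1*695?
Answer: 1/7282903 ≈ 1.3731e-7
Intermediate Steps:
c(m, x) = -695 + m (c(m, x) = m - 695 = -695 + m)
1/(c(1514, 1972) + 7282084) = 1/((-695 + 1514) + 7282084) = 1/(819 + 7282084) = 1/7282903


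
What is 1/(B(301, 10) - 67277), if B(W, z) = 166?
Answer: -1/67111 ≈ -1.4901e-5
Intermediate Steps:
1/(B(301, 10) - 67277) = 1/(166 - 67277) = 1/(-67111) = -1/67111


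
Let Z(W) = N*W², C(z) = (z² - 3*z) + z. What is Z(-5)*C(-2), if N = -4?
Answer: -800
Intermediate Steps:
C(z) = z² - 2*z
Z(W) = -4*W²
Z(-5)*C(-2) = (-4*(-5)²)*(-2*(-2 - 2)) = (-4*25)*(-2*(-4)) = -100*8 = -800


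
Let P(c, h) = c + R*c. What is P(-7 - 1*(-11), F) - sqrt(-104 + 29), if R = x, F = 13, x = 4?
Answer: 20 - 5*I*sqrt(3) ≈ 20.0 - 8.6602*I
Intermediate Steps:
R = 4
P(c, h) = 5*c (P(c, h) = c + 4*c = 5*c)
P(-7 - 1*(-11), F) - sqrt(-104 + 29) = 5*(-7 - 1*(-11)) - sqrt(-104 + 29) = 5*(-7 + 11) - sqrt(-75) = 5*4 - 5*I*sqrt(3) = 20 - 5*I*sqrt(3)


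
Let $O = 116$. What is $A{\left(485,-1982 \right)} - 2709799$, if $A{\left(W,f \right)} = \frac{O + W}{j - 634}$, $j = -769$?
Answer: $- \frac{3801848598}{1403} \approx -2.7098 \cdot 10^{6}$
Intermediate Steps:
$A{\left(W,f \right)} = - \frac{116}{1403} - \frac{W}{1403}$ ($A{\left(W,f \right)} = \frac{116 + W}{-769 - 634} = \frac{116 + W}{-1403} = \left(116 + W\right) \left(- \frac{1}{1403}\right) = - \frac{116}{1403} - \frac{W}{1403}$)
$A{\left(485,-1982 \right)} - 2709799 = \left(- \frac{116}{1403} - \frac{485}{1403}\right) - 2709799 = - \frac{601}{1403} - 2709799 = - \frac{3801848598}{1403}$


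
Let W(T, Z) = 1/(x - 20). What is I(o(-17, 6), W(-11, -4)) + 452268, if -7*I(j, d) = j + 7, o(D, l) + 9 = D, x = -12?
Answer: 3165895/7 ≈ 4.5227e+5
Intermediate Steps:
W(T, Z) = -1/32 (W(T, Z) = 1/(-12 - 20) = 1/(-32) = -1/32)
o(D, l) = -9 + D
I(j, d) = -1 - j/7 (I(j, d) = -(j + 7)/7 = -(7 + j)/7 = -1 - j/7)
I(o(-17, 6), W(-11, -4)) + 452268 = (-1 - (-9 - 17)/7) + 452268 = (-1 - ⅐*(-26)) + 452268 = (-1 + 26/7) + 452268 = 19/7 + 452268 = 3165895/7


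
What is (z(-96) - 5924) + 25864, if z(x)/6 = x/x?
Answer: 19946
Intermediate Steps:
z(x) = 6 (z(x) = 6*(x/x) = 6*1 = 6)
(z(-96) - 5924) + 25864 = (6 - 5924) + 25864 = -5918 + 25864 = 19946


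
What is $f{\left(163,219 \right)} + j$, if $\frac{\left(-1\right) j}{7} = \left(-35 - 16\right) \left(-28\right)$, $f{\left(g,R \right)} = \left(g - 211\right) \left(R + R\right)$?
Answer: $-31020$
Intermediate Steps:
$f{\left(g,R \right)} = 2 R \left(-211 + g\right)$ ($f{\left(g,R \right)} = \left(-211 + g\right) 2 R = 2 R \left(-211 + g\right)$)
$j = -9996$ ($j = - 7 \left(-35 - 16\right) \left(-28\right) = - 7 \left(\left(-51\right) \left(-28\right)\right) = \left(-7\right) 1428 = -9996$)
$f{\left(163,219 \right)} + j = 2 \cdot 219 \left(-211 + 163\right) - 9996 = 2 \cdot 219 \left(-48\right) - 9996 = -21024 - 9996 = -31020$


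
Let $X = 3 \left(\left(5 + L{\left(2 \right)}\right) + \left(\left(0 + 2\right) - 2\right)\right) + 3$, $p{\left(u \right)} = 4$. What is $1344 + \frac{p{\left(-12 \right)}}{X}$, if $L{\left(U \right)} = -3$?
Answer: $\frac{12100}{9} \approx 1344.4$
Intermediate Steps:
$X = 9$ ($X = 3 \left(\left(5 - 3\right) + \left(\left(0 + 2\right) - 2\right)\right) + 3 = 3 \left(2 + \left(2 - 2\right)\right) + 3 = 3 \left(2 + 0\right) + 3 = 3 \cdot 2 + 3 = 6 + 3 = 9$)
$1344 + \frac{p{\left(-12 \right)}}{X} = 1344 + \frac{4}{9} = \frac{12100}{9}$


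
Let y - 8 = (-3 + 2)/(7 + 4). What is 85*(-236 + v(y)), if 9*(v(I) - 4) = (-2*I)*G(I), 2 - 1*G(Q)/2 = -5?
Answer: -719780/33 ≈ -21812.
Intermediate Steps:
y = 87/11 (y = 8 + (-3 + 2)/(7 + 4) = 8 - 1/11 = 87/11 ≈ 7.9091)
G(Q) = 14 (G(Q) = 4 - 2*(-5) = 4 + 10 = 14)
v(I) = 4 - 28*I/9 (v(I) = 4 + (-2*I*14)/9 = 4 + (-28*I)/9 = 4 - 28*I/9)
85*(-236 + v(y)) = 85*(-236 + (4 - 28/9*87/11)) = 85*(-236 + (4 - 812/33)) = 85*(-236 - 680/33) = 85*(-8468/33) = -719780/33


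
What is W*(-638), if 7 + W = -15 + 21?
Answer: 638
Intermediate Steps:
W = -1 (W = -7 + (-15 + 21) = -7 + 6 = -1)
W*(-638) = -1*(-638) = 638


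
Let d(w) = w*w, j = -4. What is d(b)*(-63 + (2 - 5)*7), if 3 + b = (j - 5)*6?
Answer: -272916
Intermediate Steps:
b = -57 (b = -3 + (-4 - 5)*6 = -3 - 9*6 = -3 - 54 = -57)
d(w) = w²
d(b)*(-63 + (2 - 5)*7) = (-57)²*(-63 + (2 - 5)*7) = 3249*(-63 - 3*7) = 3249*(-63 - 21) = 3249*(-84) = -272916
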